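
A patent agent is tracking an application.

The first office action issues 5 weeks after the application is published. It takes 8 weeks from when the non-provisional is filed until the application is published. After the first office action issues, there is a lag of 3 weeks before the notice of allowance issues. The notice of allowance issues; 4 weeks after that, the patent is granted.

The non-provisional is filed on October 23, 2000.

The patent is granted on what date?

The non-provisional is filed: Oct 23, 2000.
The application is published: Oct 23, 2000 + 8 weeks = Dec 18, 2000.
The first office action issues: Dec 18, 2000 + 5 weeks = Jan 22, 2001.
The notice of allowance issues: Jan 22, 2001 + 3 weeks = Feb 12, 2001.
The patent is granted: Feb 12, 2001 + 4 weeks = Mar 12, 2001.

March 12, 2001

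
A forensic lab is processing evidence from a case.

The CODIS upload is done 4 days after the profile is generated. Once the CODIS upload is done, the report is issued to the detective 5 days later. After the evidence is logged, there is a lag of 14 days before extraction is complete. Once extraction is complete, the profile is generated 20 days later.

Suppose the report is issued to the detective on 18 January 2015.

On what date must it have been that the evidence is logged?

The report is issued to the detective: Jan 18, 2015.
The CODIS upload is done: Jan 18, 2015 − 5 days = Jan 13, 2015.
The profile is generated: Jan 13, 2015 − 4 days = Jan 9, 2015.
Extraction is complete: Jan 9, 2015 − 20 days = Dec 20, 2014.
The evidence is logged: Dec 20, 2014 − 14 days = Dec 6, 2014.

6 December 2014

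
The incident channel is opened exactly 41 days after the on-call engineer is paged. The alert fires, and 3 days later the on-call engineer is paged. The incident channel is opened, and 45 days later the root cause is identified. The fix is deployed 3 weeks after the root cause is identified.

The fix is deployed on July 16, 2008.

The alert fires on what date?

March 28, 2008

The fix is deployed: Jul 16, 2008.
The root cause is identified: Jul 16, 2008 − 3 weeks = Jun 25, 2008.
The incident channel is opened: Jun 25, 2008 − 45 days = May 11, 2008.
The on-call engineer is paged: May 11, 2008 − 41 days = Mar 31, 2008.
The alert fires: Mar 31, 2008 − 3 days = Mar 28, 2008.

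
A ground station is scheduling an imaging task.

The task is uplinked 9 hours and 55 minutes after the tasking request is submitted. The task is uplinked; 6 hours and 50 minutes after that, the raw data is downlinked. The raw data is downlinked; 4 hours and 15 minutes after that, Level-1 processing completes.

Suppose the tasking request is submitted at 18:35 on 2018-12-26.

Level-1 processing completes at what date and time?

15:35 on 2018-12-27

The tasking request is submitted: 18:35 Dec 26, 2018.
The task is uplinked: 18:35 Dec 26, 2018 + 9h55m = 04:30 Dec 27, 2018.
The raw data is downlinked: 04:30 Dec 27, 2018 + 6h50m = 11:20 Dec 27, 2018.
Level-1 processing completes: 11:20 Dec 27, 2018 + 4h15m = 15:35 Dec 27, 2018.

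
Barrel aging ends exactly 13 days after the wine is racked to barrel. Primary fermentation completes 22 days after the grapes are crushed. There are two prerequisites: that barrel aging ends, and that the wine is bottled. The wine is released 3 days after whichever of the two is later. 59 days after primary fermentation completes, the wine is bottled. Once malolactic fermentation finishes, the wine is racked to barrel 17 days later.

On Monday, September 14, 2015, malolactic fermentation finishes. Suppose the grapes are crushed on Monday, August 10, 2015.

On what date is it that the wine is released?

Monday, November 2, 2015

Malolactic fermentation finishes: Sep 14, 2015.
The wine is racked to barrel: Sep 14, 2015 + 17 days = Oct 1, 2015.
Barrel aging ends: Oct 1, 2015 + 13 days = Oct 14, 2015.
The grapes are crushed: Aug 10, 2015.
Primary fermentation completes: Aug 10, 2015 + 22 days = Sep 1, 2015.
The wine is bottled: Sep 1, 2015 + 59 days = Oct 30, 2015.
Both prerequisites met — barrel aging ends (Oct 14, 2015), the wine is bottled (Oct 30, 2015); the later is Oct 30, 2015.
The wine is released: Oct 30, 2015 + 3 days = Nov 2, 2015.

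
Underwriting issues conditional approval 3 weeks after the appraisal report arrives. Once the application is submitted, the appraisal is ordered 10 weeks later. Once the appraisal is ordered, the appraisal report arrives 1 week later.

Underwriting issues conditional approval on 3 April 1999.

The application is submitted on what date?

26 December 1998

Underwriting issues conditional approval: Apr 3, 1999.
The appraisal report arrives: Apr 3, 1999 − 3 weeks = Mar 13, 1999.
The appraisal is ordered: Mar 13, 1999 − 1 week = Mar 6, 1999.
The application is submitted: Mar 6, 1999 − 10 weeks = Dec 26, 1998.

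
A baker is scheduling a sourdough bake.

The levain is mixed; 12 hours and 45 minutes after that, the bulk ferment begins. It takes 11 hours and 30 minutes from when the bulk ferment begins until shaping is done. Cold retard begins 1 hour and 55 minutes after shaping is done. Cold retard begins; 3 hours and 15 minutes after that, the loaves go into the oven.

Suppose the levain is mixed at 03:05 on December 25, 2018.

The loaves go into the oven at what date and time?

08:30 on December 26, 2018

The levain is mixed: 03:05 Dec 25, 2018.
The bulk ferment begins: 03:05 Dec 25, 2018 + 12h45m = 15:50 Dec 25, 2018.
Shaping is done: 15:50 Dec 25, 2018 + 11h30m = 03:20 Dec 26, 2018.
Cold retard begins: 03:20 Dec 26, 2018 + 1h55m = 05:15 Dec 26, 2018.
The loaves go into the oven: 05:15 Dec 26, 2018 + 3h15m = 08:30 Dec 26, 2018.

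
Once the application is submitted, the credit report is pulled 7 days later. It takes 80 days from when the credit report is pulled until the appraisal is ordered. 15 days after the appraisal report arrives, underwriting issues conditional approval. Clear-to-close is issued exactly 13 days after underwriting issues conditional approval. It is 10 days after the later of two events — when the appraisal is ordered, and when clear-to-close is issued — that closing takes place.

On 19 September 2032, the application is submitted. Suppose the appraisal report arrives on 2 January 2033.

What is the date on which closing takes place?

The application is submitted: Sep 19, 2032.
The credit report is pulled: Sep 19, 2032 + 7 days = Sep 26, 2032.
The appraisal is ordered: Sep 26, 2032 + 80 days = Dec 15, 2032.
The appraisal report arrives: Jan 2, 2033.
Underwriting issues conditional approval: Jan 2, 2033 + 15 days = Jan 17, 2033.
Clear-to-close is issued: Jan 17, 2033 + 13 days = Jan 30, 2033.
Both prerequisites met — the appraisal is ordered (Dec 15, 2032), clear-to-close is issued (Jan 30, 2033); the later is Jan 30, 2033.
Closing takes place: Jan 30, 2033 + 10 days = Feb 9, 2033.

9 February 2033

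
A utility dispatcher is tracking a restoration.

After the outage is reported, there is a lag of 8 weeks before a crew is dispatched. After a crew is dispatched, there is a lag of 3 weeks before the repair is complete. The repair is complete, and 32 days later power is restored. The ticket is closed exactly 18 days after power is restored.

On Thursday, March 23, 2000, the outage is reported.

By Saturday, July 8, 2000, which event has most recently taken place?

The repair is complete

The outage is reported: Mar 23, 2000.
A crew is dispatched: Mar 23, 2000 + 8 weeks = May 18, 2000.
The repair is complete: May 18, 2000 + 3 weeks = Jun 8, 2000.
Power is restored: Jun 8, 2000 + 32 days = Jul 10, 2000.
The ticket is closed: Jul 10, 2000 + 18 days = Jul 28, 2000.
Jul 8, 2000 falls between when the repair is complete (Jun 8, 2000) and when power is restored (Jul 10, 2000).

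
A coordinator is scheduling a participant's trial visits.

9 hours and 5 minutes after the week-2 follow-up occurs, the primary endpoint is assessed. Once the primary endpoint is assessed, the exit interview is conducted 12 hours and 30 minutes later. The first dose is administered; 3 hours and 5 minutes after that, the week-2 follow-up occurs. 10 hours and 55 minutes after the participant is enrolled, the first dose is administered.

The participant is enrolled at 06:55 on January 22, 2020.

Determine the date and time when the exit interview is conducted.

The participant is enrolled: 06:55 Jan 22, 2020.
The first dose is administered: 06:55 Jan 22, 2020 + 10h55m = 17:50 Jan 22, 2020.
The week-2 follow-up occurs: 17:50 Jan 22, 2020 + 3h05m = 20:55 Jan 22, 2020.
The primary endpoint is assessed: 20:55 Jan 22, 2020 + 9h05m = 06:00 Jan 23, 2020.
The exit interview is conducted: 06:00 Jan 23, 2020 + 12h30m = 18:30 Jan 23, 2020.

18:30 on January 23, 2020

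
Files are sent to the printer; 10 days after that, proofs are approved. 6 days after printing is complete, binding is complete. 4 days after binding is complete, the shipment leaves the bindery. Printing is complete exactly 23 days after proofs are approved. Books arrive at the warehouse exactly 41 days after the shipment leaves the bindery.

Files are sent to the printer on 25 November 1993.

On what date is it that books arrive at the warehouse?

Files are sent to the printer: Nov 25, 1993.
Proofs are approved: Nov 25, 1993 + 10 days = Dec 5, 1993.
Printing is complete: Dec 5, 1993 + 23 days = Dec 28, 1993.
Binding is complete: Dec 28, 1993 + 6 days = Jan 3, 1994.
The shipment leaves the bindery: Jan 3, 1994 + 4 days = Jan 7, 1994.
Books arrive at the warehouse: Jan 7, 1994 + 41 days = Feb 17, 1994.

17 February 1994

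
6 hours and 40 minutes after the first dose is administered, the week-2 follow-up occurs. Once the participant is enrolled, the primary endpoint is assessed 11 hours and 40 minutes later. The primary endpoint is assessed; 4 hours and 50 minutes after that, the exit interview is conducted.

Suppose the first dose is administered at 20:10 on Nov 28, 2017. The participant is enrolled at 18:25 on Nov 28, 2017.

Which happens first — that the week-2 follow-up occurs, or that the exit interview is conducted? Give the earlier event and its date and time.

The week-2 follow-up occurs — 02:50 on Nov 29, 2017

The first dose is administered: 20:10 Nov 28, 2017.
The week-2 follow-up occurs: 20:10 Nov 28, 2017 + 6h40m = 02:50 Nov 29, 2017.
The participant is enrolled: 18:25 Nov 28, 2017.
The primary endpoint is assessed: 18:25 Nov 28, 2017 + 11h40m = 06:05 Nov 29, 2017.
The exit interview is conducted: 06:05 Nov 29, 2017 + 4h50m = 10:55 Nov 29, 2017.
Comparing: the week-2 follow-up occurs at 02:50 Nov 29, 2017 vs the exit interview is conducted at 10:55 Nov 29, 2017. Earlier: the week-2 follow-up occurs.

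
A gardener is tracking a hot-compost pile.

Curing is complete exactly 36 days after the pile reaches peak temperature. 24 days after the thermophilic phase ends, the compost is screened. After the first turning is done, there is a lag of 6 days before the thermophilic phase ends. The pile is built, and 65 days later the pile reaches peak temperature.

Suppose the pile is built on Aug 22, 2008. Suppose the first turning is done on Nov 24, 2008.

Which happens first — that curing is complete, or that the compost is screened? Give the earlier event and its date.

The pile is built: Aug 22, 2008.
The pile reaches peak temperature: Aug 22, 2008 + 65 days = Oct 26, 2008.
Curing is complete: Oct 26, 2008 + 36 days = Dec 1, 2008.
The first turning is done: Nov 24, 2008.
The thermophilic phase ends: Nov 24, 2008 + 6 days = Nov 30, 2008.
The compost is screened: Nov 30, 2008 + 24 days = Dec 24, 2008.
Comparing: curing is complete on Dec 1, 2008 vs the compost is screened on Dec 24, 2008. Earlier: curing is complete.

Curing is complete — Dec 1, 2008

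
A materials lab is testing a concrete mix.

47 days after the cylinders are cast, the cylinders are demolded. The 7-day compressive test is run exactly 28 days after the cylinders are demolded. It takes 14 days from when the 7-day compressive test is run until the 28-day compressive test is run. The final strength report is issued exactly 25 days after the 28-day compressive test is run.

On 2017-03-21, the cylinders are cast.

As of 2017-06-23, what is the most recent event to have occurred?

The cylinders are cast: Mar 21, 2017.
The cylinders are demolded: Mar 21, 2017 + 47 days = May 7, 2017.
The 7-day compressive test is run: May 7, 2017 + 28 days = Jun 4, 2017.
The 28-day compressive test is run: Jun 4, 2017 + 14 days = Jun 18, 2017.
The final strength report is issued: Jun 18, 2017 + 25 days = Jul 13, 2017.
Jun 23, 2017 falls between when the 28-day compressive test is run (Jun 18, 2017) and when the final strength report is issued (Jul 13, 2017).

The 28-day compressive test is run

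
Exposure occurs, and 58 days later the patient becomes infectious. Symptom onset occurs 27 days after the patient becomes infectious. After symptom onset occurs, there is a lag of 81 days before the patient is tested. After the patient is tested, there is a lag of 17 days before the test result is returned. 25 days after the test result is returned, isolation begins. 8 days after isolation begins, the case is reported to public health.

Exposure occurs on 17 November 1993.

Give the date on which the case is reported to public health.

21 June 1994

Exposure occurs: Nov 17, 1993.
The patient becomes infectious: Nov 17, 1993 + 58 days = Jan 14, 1994.
Symptom onset occurs: Jan 14, 1994 + 27 days = Feb 10, 1994.
The patient is tested: Feb 10, 1994 + 81 days = May 2, 1994.
The test result is returned: May 2, 1994 + 17 days = May 19, 1994.
Isolation begins: May 19, 1994 + 25 days = Jun 13, 1994.
The case is reported to public health: Jun 13, 1994 + 8 days = Jun 21, 1994.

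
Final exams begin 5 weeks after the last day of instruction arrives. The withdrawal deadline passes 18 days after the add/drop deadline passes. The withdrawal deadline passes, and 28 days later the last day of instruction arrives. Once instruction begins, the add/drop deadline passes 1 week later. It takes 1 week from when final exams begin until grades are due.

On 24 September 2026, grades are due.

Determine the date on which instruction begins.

Grades are due: Sep 24, 2026.
Final exams begin: Sep 24, 2026 − 1 week = Sep 17, 2026.
The last day of instruction arrives: Sep 17, 2026 − 5 weeks = Aug 13, 2026.
The withdrawal deadline passes: Aug 13, 2026 − 28 days = Jul 16, 2026.
The add/drop deadline passes: Jul 16, 2026 − 18 days = Jun 28, 2026.
Instruction begins: Jun 28, 2026 − 1 week = Jun 21, 2026.

21 June 2026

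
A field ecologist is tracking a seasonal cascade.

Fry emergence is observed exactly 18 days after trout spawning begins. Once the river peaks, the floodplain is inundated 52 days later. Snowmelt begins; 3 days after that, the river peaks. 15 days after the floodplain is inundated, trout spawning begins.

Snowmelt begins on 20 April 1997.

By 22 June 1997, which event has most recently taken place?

The floodplain is inundated

Snowmelt begins: Apr 20, 1997.
The river peaks: Apr 20, 1997 + 3 days = Apr 23, 1997.
The floodplain is inundated: Apr 23, 1997 + 52 days = Jun 14, 1997.
Trout spawning begins: Jun 14, 1997 + 15 days = Jun 29, 1997.
Fry emergence is observed: Jun 29, 1997 + 18 days = Jul 17, 1997.
Jun 22, 1997 falls between when the floodplain is inundated (Jun 14, 1997) and when trout spawning begins (Jun 29, 1997).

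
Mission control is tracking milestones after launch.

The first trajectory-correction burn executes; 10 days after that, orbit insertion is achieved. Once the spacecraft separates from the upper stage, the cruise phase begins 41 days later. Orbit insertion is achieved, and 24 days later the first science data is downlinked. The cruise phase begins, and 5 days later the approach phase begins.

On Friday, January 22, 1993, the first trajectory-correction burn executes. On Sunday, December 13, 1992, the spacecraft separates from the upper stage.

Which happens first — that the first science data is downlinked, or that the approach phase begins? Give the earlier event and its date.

The approach phase begins — Thursday, January 28, 1993

The first trajectory-correction burn executes: Jan 22, 1993.
Orbit insertion is achieved: Jan 22, 1993 + 10 days = Feb 1, 1993.
The first science data is downlinked: Feb 1, 1993 + 24 days = Feb 25, 1993.
The spacecraft separates from the upper stage: Dec 13, 1992.
The cruise phase begins: Dec 13, 1992 + 41 days = Jan 23, 1993.
The approach phase begins: Jan 23, 1993 + 5 days = Jan 28, 1993.
Comparing: the first science data is downlinked on Feb 25, 1993 vs the approach phase begins on Jan 28, 1993. Earlier: the approach phase begins.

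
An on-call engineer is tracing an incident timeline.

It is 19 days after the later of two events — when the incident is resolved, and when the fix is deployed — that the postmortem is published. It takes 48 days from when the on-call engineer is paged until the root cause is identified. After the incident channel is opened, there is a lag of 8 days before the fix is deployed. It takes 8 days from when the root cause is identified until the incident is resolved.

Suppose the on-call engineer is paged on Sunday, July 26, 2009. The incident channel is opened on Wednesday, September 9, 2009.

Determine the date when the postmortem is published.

The on-call engineer is paged: Jul 26, 2009.
The root cause is identified: Jul 26, 2009 + 48 days = Sep 12, 2009.
The incident is resolved: Sep 12, 2009 + 8 days = Sep 20, 2009.
The incident channel is opened: Sep 9, 2009.
The fix is deployed: Sep 9, 2009 + 8 days = Sep 17, 2009.
Both prerequisites met — the incident is resolved (Sep 20, 2009), the fix is deployed (Sep 17, 2009); the later is Sep 20, 2009.
The postmortem is published: Sep 20, 2009 + 19 days = Oct 9, 2009.

Friday, October 9, 2009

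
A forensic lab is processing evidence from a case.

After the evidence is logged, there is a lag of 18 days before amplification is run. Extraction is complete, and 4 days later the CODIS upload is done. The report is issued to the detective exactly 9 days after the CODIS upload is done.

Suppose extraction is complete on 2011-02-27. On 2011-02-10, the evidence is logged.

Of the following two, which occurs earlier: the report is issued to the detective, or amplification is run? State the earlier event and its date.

Extraction is complete: Feb 27, 2011.
The CODIS upload is done: Feb 27, 2011 + 4 days = Mar 3, 2011.
The report is issued to the detective: Mar 3, 2011 + 9 days = Mar 12, 2011.
The evidence is logged: Feb 10, 2011.
Amplification is run: Feb 10, 2011 + 18 days = Feb 28, 2011.
Comparing: the report is issued to the detective on Mar 12, 2011 vs amplification is run on Feb 28, 2011. Earlier: amplification is run.

Amplification is run — 2011-02-28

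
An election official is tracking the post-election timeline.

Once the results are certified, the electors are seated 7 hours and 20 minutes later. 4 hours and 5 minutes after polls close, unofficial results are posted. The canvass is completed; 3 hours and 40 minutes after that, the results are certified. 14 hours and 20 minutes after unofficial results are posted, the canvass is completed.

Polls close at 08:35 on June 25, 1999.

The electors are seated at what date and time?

14:00 on June 26, 1999

Polls close: 08:35 Jun 25, 1999.
Unofficial results are posted: 08:35 Jun 25, 1999 + 4h05m = 12:40 Jun 25, 1999.
The canvass is completed: 12:40 Jun 25, 1999 + 14h20m = 03:00 Jun 26, 1999.
The results are certified: 03:00 Jun 26, 1999 + 3h40m = 06:40 Jun 26, 1999.
The electors are seated: 06:40 Jun 26, 1999 + 7h20m = 14:00 Jun 26, 1999.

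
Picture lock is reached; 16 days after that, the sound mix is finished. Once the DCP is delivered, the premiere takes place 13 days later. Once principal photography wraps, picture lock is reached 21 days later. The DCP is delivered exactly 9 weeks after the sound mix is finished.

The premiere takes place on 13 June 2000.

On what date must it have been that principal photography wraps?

The premiere takes place: Jun 13, 2000.
The DCP is delivered: Jun 13, 2000 − 13 days = May 31, 2000.
The sound mix is finished: May 31, 2000 − 9 weeks = Mar 29, 2000.
Picture lock is reached: Mar 29, 2000 − 16 days = Mar 13, 2000.
Principal photography wraps: Mar 13, 2000 − 21 days = Feb 21, 2000.

21 February 2000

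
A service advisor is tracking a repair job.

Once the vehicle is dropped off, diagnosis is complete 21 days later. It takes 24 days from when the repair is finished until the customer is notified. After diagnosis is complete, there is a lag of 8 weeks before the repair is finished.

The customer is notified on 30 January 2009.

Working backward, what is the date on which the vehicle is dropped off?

The customer is notified: Jan 30, 2009.
The repair is finished: Jan 30, 2009 − 24 days = Jan 6, 2009.
Diagnosis is complete: Jan 6, 2009 − 8 weeks = Nov 11, 2008.
The vehicle is dropped off: Nov 11, 2008 − 21 days = Oct 21, 2008.

21 October 2008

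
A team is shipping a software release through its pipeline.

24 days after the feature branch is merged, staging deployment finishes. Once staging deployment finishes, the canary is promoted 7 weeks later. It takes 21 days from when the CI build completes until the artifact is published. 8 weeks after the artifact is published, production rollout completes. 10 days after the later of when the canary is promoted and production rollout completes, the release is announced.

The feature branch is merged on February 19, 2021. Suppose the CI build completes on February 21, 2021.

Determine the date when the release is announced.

The feature branch is merged: Feb 19, 2021.
Staging deployment finishes: Feb 19, 2021 + 24 days = Mar 15, 2021.
The canary is promoted: Mar 15, 2021 + 7 weeks = May 3, 2021.
The CI build completes: Feb 21, 2021.
The artifact is published: Feb 21, 2021 + 21 days = Mar 14, 2021.
Production rollout completes: Mar 14, 2021 + 8 weeks = May 9, 2021.
Both prerequisites met — the canary is promoted (May 3, 2021), production rollout completes (May 9, 2021); the later is May 9, 2021.
The release is announced: May 9, 2021 + 10 days = May 19, 2021.

May 19, 2021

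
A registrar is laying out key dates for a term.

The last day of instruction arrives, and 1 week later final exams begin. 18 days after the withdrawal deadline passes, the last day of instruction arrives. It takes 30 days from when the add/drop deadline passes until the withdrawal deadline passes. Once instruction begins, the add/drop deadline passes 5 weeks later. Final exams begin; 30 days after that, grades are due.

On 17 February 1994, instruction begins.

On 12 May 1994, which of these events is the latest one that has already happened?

The last day of instruction arrives

Instruction begins: Feb 17, 1994.
The add/drop deadline passes: Feb 17, 1994 + 5 weeks = Mar 24, 1994.
The withdrawal deadline passes: Mar 24, 1994 + 30 days = Apr 23, 1994.
The last day of instruction arrives: Apr 23, 1994 + 18 days = May 11, 1994.
Final exams begin: May 11, 1994 + 1 week = May 18, 1994.
Grades are due: May 18, 1994 + 30 days = Jun 17, 1994.
May 12, 1994 falls between when the last day of instruction arrives (May 11, 1994) and when final exams begin (May 18, 1994).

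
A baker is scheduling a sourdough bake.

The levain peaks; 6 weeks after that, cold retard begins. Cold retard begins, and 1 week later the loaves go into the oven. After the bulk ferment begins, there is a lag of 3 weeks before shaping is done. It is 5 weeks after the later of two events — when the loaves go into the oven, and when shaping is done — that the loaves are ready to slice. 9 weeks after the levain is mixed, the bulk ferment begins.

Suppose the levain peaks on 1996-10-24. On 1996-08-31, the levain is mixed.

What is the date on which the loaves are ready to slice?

1997-01-16

The levain peaks: Oct 24, 1996.
Cold retard begins: Oct 24, 1996 + 6 weeks = Dec 5, 1996.
The loaves go into the oven: Dec 5, 1996 + 1 week = Dec 12, 1996.
The levain is mixed: Aug 31, 1996.
The bulk ferment begins: Aug 31, 1996 + 9 weeks = Nov 2, 1996.
Shaping is done: Nov 2, 1996 + 3 weeks = Nov 23, 1996.
Both prerequisites met — the loaves go into the oven (Dec 12, 1996), shaping is done (Nov 23, 1996); the later is Dec 12, 1996.
The loaves are ready to slice: Dec 12, 1996 + 5 weeks = Jan 16, 1997.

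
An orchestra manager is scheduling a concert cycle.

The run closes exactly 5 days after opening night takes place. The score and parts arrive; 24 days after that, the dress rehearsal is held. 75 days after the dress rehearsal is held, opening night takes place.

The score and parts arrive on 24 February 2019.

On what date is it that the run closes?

The score and parts arrive: Feb 24, 2019.
The dress rehearsal is held: Feb 24, 2019 + 24 days = Mar 20, 2019.
Opening night takes place: Mar 20, 2019 + 75 days = Jun 3, 2019.
The run closes: Jun 3, 2019 + 5 days = Jun 8, 2019.

8 June 2019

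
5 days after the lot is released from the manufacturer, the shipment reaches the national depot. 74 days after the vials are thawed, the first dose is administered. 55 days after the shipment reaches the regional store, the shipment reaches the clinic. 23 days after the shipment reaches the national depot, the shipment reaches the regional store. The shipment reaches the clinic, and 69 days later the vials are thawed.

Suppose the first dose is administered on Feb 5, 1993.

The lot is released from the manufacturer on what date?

Jun 24, 1992

The first dose is administered: Feb 5, 1993.
The vials are thawed: Feb 5, 1993 − 74 days = Nov 23, 1992.
The shipment reaches the clinic: Nov 23, 1992 − 69 days = Sep 15, 1992.
The shipment reaches the regional store: Sep 15, 1992 − 55 days = Jul 22, 1992.
The shipment reaches the national depot: Jul 22, 1992 − 23 days = Jun 29, 1992.
The lot is released from the manufacturer: Jun 29, 1992 − 5 days = Jun 24, 1992.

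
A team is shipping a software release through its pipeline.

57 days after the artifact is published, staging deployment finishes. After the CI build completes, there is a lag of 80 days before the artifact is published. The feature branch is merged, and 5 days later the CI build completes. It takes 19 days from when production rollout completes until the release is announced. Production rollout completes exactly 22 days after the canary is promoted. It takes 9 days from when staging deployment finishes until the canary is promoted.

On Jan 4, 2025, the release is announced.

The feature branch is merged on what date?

Jun 26, 2024

The release is announced: Jan 4, 2025.
Production rollout completes: Jan 4, 2025 − 19 days = Dec 16, 2024.
The canary is promoted: Dec 16, 2024 − 22 days = Nov 24, 2024.
Staging deployment finishes: Nov 24, 2024 − 9 days = Nov 15, 2024.
The artifact is published: Nov 15, 2024 − 57 days = Sep 19, 2024.
The CI build completes: Sep 19, 2024 − 80 days = Jul 1, 2024.
The feature branch is merged: Jul 1, 2024 − 5 days = Jun 26, 2024.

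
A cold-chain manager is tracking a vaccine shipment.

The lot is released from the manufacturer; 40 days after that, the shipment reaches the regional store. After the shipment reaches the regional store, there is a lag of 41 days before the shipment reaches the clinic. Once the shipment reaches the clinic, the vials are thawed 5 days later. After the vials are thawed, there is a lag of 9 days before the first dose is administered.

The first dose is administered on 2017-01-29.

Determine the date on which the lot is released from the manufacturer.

2016-10-26

The first dose is administered: Jan 29, 2017.
The vials are thawed: Jan 29, 2017 − 9 days = Jan 20, 2017.
The shipment reaches the clinic: Jan 20, 2017 − 5 days = Jan 15, 2017.
The shipment reaches the regional store: Jan 15, 2017 − 41 days = Dec 5, 2016.
The lot is released from the manufacturer: Dec 5, 2016 − 40 days = Oct 26, 2016.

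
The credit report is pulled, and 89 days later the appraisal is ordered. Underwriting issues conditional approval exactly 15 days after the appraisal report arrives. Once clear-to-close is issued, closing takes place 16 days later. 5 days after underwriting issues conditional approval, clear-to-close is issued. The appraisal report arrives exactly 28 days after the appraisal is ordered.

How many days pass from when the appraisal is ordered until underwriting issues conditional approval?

43 days

Causal path: the appraisal is ordered → the appraisal report arrives → underwriting issues conditional approval.
Total delay along the path: 28 + 15 = 43 days.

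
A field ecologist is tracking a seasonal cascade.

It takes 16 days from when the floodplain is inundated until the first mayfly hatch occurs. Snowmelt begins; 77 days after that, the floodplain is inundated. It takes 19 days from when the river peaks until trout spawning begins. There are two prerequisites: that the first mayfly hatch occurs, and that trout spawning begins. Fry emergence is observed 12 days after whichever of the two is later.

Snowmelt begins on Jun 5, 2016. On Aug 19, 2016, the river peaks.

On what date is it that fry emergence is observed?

Sep 19, 2016

Snowmelt begins: Jun 5, 2016.
The floodplain is inundated: Jun 5, 2016 + 77 days = Aug 21, 2016.
The first mayfly hatch occurs: Aug 21, 2016 + 16 days = Sep 6, 2016.
The river peaks: Aug 19, 2016.
Trout spawning begins: Aug 19, 2016 + 19 days = Sep 7, 2016.
Both prerequisites met — the first mayfly hatch occurs (Sep 6, 2016), trout spawning begins (Sep 7, 2016); the later is Sep 7, 2016.
Fry emergence is observed: Sep 7, 2016 + 12 days = Sep 19, 2016.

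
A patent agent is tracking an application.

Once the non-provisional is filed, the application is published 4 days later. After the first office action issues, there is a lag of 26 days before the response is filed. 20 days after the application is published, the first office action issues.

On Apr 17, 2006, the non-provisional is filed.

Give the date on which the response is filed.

The non-provisional is filed: Apr 17, 2006.
The application is published: Apr 17, 2006 + 4 days = Apr 21, 2006.
The first office action issues: Apr 21, 2006 + 20 days = May 11, 2006.
The response is filed: May 11, 2006 + 26 days = Jun 6, 2006.

Jun 6, 2006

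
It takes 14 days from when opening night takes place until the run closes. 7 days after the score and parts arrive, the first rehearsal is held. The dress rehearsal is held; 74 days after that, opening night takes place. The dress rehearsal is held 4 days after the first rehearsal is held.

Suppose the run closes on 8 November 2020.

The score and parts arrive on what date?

The run closes: Nov 8, 2020.
Opening night takes place: Nov 8, 2020 − 14 days = Oct 25, 2020.
The dress rehearsal is held: Oct 25, 2020 − 74 days = Aug 12, 2020.
The first rehearsal is held: Aug 12, 2020 − 4 days = Aug 8, 2020.
The score and parts arrive: Aug 8, 2020 − 7 days = Aug 1, 2020.

1 August 2020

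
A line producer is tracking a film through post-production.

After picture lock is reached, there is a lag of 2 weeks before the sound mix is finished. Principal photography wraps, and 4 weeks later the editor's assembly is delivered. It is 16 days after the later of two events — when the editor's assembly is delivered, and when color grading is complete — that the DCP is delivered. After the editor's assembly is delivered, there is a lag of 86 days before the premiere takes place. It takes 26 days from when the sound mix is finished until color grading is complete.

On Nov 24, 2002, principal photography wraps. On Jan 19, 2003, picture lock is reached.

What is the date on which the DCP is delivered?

Mar 16, 2003

Principal photography wraps: Nov 24, 2002.
The editor's assembly is delivered: Nov 24, 2002 + 4 weeks = Dec 22, 2002.
Picture lock is reached: Jan 19, 2003.
The sound mix is finished: Jan 19, 2003 + 2 weeks = Feb 2, 2003.
Color grading is complete: Feb 2, 2003 + 26 days = Feb 28, 2003.
Both prerequisites met — the editor's assembly is delivered (Dec 22, 2002), color grading is complete (Feb 28, 2003); the later is Feb 28, 2003.
The DCP is delivered: Feb 28, 2003 + 16 days = Mar 16, 2003.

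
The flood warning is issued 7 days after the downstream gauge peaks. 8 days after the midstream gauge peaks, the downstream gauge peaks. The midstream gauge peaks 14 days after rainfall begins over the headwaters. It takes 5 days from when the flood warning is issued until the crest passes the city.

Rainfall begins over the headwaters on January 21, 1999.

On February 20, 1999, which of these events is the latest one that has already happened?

Rainfall begins over the headwaters: Jan 21, 1999.
The midstream gauge peaks: Jan 21, 1999 + 14 days = Feb 4, 1999.
The downstream gauge peaks: Feb 4, 1999 + 8 days = Feb 12, 1999.
The flood warning is issued: Feb 12, 1999 + 7 days = Feb 19, 1999.
The crest passes the city: Feb 19, 1999 + 5 days = Feb 24, 1999.
Feb 20, 1999 falls between when the flood warning is issued (Feb 19, 1999) and when the crest passes the city (Feb 24, 1999).

The flood warning is issued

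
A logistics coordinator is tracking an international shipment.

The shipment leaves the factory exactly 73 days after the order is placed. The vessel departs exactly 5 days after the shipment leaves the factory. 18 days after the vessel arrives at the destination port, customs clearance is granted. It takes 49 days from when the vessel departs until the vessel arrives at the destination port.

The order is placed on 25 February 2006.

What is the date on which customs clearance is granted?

20 July 2006

The order is placed: Feb 25, 2006.
The shipment leaves the factory: Feb 25, 2006 + 73 days = May 9, 2006.
The vessel departs: May 9, 2006 + 5 days = May 14, 2006.
The vessel arrives at the destination port: May 14, 2006 + 49 days = Jul 2, 2006.
Customs clearance is granted: Jul 2, 2006 + 18 days = Jul 20, 2006.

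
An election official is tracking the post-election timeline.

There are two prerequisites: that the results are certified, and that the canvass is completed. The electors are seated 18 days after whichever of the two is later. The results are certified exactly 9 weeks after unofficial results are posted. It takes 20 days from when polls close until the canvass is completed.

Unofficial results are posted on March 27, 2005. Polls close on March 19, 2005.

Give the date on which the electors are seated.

Unofficial results are posted: Mar 27, 2005.
The results are certified: Mar 27, 2005 + 9 weeks = May 29, 2005.
Polls close: Mar 19, 2005.
The canvass is completed: Mar 19, 2005 + 20 days = Apr 8, 2005.
Both prerequisites met — the results are certified (May 29, 2005), the canvass is completed (Apr 8, 2005); the later is May 29, 2005.
The electors are seated: May 29, 2005 + 18 days = Jun 16, 2005.

June 16, 2005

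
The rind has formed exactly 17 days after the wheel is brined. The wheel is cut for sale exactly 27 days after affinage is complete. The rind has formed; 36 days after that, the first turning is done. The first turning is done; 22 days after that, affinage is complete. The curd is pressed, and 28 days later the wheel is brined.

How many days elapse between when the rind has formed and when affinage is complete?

58 days

Causal path: the rind has formed → the first turning is done → affinage is complete.
Total delay along the path: 36 + 22 = 58 days.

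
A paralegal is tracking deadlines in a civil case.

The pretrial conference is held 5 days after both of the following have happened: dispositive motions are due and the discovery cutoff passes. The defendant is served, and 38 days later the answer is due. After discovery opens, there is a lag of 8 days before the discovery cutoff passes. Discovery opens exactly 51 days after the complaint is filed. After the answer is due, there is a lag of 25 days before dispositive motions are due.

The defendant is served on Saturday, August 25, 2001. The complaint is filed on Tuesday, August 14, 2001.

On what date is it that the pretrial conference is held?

Thursday, November 1, 2001

The defendant is served: Aug 25, 2001.
The answer is due: Aug 25, 2001 + 38 days = Oct 2, 2001.
Dispositive motions are due: Oct 2, 2001 + 25 days = Oct 27, 2001.
The complaint is filed: Aug 14, 2001.
Discovery opens: Aug 14, 2001 + 51 days = Oct 4, 2001.
The discovery cutoff passes: Oct 4, 2001 + 8 days = Oct 12, 2001.
Both prerequisites met — dispositive motions are due (Oct 27, 2001), the discovery cutoff passes (Oct 12, 2001); the later is Oct 27, 2001.
The pretrial conference is held: Oct 27, 2001 + 5 days = Nov 1, 2001.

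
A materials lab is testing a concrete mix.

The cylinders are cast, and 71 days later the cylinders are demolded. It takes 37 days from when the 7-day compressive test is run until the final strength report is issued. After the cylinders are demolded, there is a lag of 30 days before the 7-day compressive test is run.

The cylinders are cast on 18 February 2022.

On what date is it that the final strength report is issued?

The cylinders are cast: Feb 18, 2022.
The cylinders are demolded: Feb 18, 2022 + 71 days = Apr 30, 2022.
The 7-day compressive test is run: Apr 30, 2022 + 30 days = May 30, 2022.
The final strength report is issued: May 30, 2022 + 37 days = Jul 6, 2022.

6 July 2022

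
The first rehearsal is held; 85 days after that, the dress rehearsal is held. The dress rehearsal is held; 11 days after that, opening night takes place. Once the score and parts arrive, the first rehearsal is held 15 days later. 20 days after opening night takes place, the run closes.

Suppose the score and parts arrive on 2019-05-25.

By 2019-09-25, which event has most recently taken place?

Opening night takes place

The score and parts arrive: May 25, 2019.
The first rehearsal is held: May 25, 2019 + 15 days = Jun 9, 2019.
The dress rehearsal is held: Jun 9, 2019 + 85 days = Sep 2, 2019.
Opening night takes place: Sep 2, 2019 + 11 days = Sep 13, 2019.
The run closes: Sep 13, 2019 + 20 days = Oct 3, 2019.
Sep 25, 2019 falls between when opening night takes place (Sep 13, 2019) and when the run closes (Oct 3, 2019).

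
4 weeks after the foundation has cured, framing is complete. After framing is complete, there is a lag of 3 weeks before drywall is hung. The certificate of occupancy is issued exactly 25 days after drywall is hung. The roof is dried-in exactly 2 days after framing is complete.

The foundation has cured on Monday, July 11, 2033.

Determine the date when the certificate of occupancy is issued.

The foundation has cured: Jul 11, 2033.
Framing is complete: Jul 11, 2033 + 4 weeks = Aug 8, 2033.
Drywall is hung: Aug 8, 2033 + 3 weeks = Aug 29, 2033.
The certificate of occupancy is issued: Aug 29, 2033 + 25 days = Sep 23, 2033.

Friday, September 23, 2033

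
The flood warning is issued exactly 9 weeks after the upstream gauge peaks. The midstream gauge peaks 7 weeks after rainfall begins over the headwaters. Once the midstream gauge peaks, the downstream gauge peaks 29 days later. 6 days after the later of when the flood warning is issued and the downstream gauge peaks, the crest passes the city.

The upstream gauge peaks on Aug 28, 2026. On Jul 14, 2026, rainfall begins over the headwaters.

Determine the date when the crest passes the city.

Nov 5, 2026

The upstream gauge peaks: Aug 28, 2026.
The flood warning is issued: Aug 28, 2026 + 9 weeks = Oct 30, 2026.
Rainfall begins over the headwaters: Jul 14, 2026.
The midstream gauge peaks: Jul 14, 2026 + 7 weeks = Sep 1, 2026.
The downstream gauge peaks: Sep 1, 2026 + 29 days = Sep 30, 2026.
Both prerequisites met — the flood warning is issued (Oct 30, 2026), the downstream gauge peaks (Sep 30, 2026); the later is Oct 30, 2026.
The crest passes the city: Oct 30, 2026 + 6 days = Nov 5, 2026.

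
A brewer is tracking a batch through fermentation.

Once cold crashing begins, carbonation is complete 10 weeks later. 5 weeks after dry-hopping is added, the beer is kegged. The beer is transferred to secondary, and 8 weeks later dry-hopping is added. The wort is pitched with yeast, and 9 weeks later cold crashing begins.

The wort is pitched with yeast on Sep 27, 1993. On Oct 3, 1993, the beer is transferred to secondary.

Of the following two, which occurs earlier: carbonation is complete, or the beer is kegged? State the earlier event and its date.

The beer is kegged — Jan 2, 1994

The wort is pitched with yeast: Sep 27, 1993.
Cold crashing begins: Sep 27, 1993 + 9 weeks = Nov 29, 1993.
Carbonation is complete: Nov 29, 1993 + 10 weeks = Feb 7, 1994.
The beer is transferred to secondary: Oct 3, 1993.
Dry-hopping is added: Oct 3, 1993 + 8 weeks = Nov 28, 1993.
The beer is kegged: Nov 28, 1993 + 5 weeks = Jan 2, 1994.
Comparing: carbonation is complete on Feb 7, 1994 vs the beer is kegged on Jan 2, 1994. Earlier: the beer is kegged.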